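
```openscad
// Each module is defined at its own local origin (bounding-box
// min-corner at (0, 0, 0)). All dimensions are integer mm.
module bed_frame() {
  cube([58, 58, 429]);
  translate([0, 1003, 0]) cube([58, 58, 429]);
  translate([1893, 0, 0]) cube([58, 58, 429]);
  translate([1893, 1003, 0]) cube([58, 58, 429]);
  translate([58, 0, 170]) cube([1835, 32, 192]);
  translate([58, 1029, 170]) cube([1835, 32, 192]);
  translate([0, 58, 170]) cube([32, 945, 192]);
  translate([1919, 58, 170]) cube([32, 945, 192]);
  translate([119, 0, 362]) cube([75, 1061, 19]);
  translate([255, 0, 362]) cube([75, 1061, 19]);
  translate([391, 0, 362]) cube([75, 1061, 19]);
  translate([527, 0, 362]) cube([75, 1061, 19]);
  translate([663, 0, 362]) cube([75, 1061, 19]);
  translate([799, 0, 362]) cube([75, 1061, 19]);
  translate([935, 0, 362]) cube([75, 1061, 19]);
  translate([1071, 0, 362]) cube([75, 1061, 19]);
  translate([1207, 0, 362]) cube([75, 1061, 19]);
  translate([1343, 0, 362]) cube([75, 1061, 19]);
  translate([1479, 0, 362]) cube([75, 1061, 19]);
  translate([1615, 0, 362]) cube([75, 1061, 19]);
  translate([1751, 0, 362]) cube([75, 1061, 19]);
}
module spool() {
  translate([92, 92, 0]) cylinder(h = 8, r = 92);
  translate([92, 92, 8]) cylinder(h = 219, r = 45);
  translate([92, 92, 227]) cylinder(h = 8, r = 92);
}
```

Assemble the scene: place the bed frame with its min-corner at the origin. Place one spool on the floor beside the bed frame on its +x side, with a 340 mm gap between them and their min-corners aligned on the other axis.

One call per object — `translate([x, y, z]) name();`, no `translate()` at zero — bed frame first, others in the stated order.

bed_frame();
translate([2291, 0, 0]) spool();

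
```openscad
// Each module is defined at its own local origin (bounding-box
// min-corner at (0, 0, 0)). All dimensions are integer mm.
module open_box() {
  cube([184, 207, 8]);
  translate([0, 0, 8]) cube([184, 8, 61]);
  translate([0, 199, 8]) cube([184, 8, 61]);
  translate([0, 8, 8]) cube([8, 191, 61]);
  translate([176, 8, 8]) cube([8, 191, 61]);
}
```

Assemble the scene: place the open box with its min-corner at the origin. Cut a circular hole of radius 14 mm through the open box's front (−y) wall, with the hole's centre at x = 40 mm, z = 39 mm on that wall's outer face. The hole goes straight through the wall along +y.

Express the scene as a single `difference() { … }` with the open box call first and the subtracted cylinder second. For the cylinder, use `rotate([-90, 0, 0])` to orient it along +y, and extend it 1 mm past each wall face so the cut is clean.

difference() {
  open_box();
  translate([40, -1, 39]) rotate([-90, 0, 0]) cylinder(h = 10, r = 14);
}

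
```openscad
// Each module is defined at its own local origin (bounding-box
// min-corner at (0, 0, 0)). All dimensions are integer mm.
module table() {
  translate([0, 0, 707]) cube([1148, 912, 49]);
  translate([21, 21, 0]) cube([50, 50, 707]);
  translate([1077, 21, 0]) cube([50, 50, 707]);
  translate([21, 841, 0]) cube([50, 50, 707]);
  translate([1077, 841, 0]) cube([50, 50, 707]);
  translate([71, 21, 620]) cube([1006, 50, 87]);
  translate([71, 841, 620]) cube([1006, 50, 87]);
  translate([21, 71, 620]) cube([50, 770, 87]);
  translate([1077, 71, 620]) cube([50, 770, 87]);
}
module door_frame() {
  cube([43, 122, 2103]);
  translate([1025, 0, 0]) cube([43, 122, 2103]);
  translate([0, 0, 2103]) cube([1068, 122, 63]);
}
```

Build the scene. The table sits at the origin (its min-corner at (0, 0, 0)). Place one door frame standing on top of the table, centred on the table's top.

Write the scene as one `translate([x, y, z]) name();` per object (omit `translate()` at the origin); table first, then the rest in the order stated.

table();
translate([40, 395, 756]) door_frame();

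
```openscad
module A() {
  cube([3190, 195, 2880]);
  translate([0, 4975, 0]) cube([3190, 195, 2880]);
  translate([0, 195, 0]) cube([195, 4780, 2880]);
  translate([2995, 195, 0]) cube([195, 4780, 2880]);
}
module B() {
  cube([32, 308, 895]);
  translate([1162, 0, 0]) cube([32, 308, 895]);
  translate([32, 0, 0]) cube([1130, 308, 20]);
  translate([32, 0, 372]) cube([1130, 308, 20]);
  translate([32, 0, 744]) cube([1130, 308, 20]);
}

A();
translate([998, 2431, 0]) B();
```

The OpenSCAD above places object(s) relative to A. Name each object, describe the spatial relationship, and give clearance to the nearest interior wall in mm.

Clearances: x = 803, y = 2236; minimum 803 mm.

A is a house frame. B is a bookshelf. The bookshelf sits inside the house frame, centred. The clearance to the nearest interior wall is 803 mm.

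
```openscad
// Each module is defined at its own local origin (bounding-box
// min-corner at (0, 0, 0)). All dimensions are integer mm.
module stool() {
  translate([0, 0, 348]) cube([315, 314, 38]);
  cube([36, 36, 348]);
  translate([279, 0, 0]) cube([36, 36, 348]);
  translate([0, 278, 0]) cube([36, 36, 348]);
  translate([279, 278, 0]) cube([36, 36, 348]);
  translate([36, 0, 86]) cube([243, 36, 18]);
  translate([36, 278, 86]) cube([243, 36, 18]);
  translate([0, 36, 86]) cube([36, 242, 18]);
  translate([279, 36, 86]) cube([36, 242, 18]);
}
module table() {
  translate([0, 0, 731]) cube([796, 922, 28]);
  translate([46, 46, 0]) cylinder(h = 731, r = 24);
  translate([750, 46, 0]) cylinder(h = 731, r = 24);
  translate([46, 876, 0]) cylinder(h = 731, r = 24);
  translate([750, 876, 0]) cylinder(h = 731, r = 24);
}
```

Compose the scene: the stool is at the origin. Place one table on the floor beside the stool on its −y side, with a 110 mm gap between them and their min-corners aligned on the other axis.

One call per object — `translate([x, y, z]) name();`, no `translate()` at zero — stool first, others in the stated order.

stool();
translate([0, -1032, 0]) table();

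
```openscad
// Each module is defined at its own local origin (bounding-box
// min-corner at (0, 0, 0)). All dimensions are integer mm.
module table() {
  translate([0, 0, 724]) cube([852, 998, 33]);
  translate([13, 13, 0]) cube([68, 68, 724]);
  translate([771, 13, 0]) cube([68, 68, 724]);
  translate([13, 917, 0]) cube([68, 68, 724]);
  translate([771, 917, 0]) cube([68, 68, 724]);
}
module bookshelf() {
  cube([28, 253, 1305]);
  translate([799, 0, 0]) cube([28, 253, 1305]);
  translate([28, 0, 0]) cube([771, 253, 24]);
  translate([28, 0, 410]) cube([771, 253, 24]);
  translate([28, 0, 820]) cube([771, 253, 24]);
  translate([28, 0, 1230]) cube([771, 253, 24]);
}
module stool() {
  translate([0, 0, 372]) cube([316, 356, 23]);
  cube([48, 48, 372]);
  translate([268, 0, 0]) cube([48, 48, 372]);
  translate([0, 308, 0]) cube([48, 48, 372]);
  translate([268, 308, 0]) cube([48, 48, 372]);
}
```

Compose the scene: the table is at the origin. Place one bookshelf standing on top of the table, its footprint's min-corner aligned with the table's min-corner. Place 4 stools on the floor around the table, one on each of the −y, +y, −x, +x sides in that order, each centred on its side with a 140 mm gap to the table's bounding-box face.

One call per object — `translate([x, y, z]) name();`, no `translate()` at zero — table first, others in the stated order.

table();
translate([0, 0, 757]) bookshelf();
translate([268, -496, 0]) stool();
translate([268, 1138, 0]) stool();
translate([-456, 321, 0]) stool();
translate([992, 321, 0]) stool();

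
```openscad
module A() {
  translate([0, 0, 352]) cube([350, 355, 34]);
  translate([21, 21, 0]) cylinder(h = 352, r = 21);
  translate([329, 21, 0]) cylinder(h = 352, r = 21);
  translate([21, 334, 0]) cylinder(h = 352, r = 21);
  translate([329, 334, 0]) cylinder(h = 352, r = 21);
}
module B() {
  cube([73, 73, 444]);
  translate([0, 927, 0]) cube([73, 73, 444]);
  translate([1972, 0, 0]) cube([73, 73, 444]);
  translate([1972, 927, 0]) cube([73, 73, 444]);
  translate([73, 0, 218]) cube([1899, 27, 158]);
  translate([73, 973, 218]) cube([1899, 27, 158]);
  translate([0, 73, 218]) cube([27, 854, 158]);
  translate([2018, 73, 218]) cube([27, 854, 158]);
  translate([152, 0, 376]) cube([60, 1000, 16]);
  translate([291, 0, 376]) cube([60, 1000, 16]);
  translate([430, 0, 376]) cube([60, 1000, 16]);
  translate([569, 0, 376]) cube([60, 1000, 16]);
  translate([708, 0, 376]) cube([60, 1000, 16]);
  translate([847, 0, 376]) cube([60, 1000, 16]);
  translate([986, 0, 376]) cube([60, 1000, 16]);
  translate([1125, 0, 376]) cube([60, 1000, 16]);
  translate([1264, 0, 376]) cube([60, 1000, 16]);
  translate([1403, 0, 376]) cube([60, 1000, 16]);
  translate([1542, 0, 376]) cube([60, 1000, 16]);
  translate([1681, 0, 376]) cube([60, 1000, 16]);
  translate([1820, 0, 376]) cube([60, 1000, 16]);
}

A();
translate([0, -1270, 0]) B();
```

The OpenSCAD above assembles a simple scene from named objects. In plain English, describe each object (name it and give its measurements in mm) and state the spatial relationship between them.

A is a four-legged stool. The seat is 350×355 mm, 34 mm thick, top at z = 386 mm. It stands on four round legs, each 42 mm in diameter, from z = 0 to the seat underside, each leg's axis is inset half a diameter from the nearest pair of seat edges (so the leg's bounding box is flush with the corner).

B is a bed frame 2045 mm long (x) by 1000 mm wide (y). Four 73×73 mm corner posts, 444 mm tall, at the corners of the footprint. Four rails of 27 mm thickness and 158 mm height run between adjacent posts with their undersides at z = 218 mm, their outer faces flush with the outside of the frame (the two x-running rails run between the posts' inner faces; the two y-running rails run between the posts' inner faces). 13 slats, each 60 mm wide (x) and 16 mm thick, lie across the top of the two x-running rails, running the full 1000 mm width of the frame in y; the slats are evenly spaced along x between the inner faces of the end posts with equal gaps (rounded down to the nearest mm) at the −x end and between each pair — any rounding remainder accumulates at the +x end.

The bed frame is on the floor beside the stool on its −y side.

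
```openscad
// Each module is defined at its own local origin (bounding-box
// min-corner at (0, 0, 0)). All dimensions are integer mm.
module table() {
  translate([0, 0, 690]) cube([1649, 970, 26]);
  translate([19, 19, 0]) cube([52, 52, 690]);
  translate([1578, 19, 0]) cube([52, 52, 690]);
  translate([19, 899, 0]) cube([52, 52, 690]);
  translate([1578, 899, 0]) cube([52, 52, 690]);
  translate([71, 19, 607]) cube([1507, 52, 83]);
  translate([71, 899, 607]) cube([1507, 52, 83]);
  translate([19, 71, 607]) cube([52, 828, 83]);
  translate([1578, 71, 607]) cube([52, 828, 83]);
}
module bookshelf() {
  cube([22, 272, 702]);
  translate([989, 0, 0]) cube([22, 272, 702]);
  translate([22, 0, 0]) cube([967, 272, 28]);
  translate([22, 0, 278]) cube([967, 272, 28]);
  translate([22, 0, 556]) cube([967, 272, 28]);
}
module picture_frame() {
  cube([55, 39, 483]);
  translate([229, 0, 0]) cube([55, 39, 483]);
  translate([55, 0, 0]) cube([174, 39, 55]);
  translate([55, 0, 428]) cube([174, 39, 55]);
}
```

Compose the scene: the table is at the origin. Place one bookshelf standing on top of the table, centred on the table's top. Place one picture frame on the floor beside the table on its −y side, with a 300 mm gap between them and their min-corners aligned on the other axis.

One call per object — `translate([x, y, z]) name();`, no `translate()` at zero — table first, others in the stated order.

table();
translate([319, 349, 716]) bookshelf();
translate([0, -339, 0]) picture_frame();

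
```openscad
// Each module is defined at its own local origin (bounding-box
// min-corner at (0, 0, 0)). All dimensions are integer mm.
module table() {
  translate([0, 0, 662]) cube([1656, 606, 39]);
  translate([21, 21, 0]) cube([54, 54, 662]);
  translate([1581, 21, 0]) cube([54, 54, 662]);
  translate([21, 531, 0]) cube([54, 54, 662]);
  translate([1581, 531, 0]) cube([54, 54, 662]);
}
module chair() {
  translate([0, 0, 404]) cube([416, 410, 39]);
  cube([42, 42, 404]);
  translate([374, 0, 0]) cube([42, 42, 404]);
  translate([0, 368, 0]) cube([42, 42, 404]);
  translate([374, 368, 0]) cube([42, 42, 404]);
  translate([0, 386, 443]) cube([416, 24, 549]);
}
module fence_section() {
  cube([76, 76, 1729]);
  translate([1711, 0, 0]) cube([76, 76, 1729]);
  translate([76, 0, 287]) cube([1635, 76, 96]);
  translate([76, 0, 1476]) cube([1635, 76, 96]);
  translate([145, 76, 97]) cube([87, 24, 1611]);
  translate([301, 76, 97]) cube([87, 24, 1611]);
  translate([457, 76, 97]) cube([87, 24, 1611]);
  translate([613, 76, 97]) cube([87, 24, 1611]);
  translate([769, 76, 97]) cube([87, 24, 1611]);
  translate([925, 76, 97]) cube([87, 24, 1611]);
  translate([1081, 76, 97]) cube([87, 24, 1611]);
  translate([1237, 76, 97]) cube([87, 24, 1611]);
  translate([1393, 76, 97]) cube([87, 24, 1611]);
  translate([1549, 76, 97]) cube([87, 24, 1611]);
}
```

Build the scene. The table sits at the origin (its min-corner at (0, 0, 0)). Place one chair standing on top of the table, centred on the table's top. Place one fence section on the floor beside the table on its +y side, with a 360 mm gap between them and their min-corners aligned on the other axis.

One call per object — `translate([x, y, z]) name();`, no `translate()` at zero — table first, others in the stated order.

table();
translate([620, 98, 701]) chair();
translate([0, 966, 0]) fence_section();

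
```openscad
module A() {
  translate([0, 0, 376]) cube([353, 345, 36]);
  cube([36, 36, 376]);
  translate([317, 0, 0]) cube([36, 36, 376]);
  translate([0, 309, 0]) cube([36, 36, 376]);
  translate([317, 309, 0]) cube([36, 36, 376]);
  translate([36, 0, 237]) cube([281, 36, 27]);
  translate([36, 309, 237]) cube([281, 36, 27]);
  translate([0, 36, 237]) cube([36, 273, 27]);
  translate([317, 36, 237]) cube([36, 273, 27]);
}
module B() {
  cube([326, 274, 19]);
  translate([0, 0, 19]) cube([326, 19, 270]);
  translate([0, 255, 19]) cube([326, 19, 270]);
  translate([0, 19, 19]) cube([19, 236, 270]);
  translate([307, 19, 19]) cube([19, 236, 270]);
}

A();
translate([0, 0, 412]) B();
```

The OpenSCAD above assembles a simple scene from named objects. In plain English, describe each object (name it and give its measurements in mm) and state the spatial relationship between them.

A is a four-legged stool. The seat is a 353×345×36 mm slab whose top surface is at z = 412 mm; four square legs, each 36×36 mm in cross-section, run from the floor (z = 0) to the underside of the seat, each flush with a corner of the seat. Four stretchers, 36 mm wide and 27 mm tall, connect adjacent legs with their undersides at z = 237 mm, each running between the inner faces of the legs it joins and aligned with the legs' outer faces on the other axis.

B is an open storage box with external size 326×274×289 mm and wall thickness 19 mm (the base is also 19 mm thick). The base covers the whole footprint; the four walls stand on the base, with the y-facing walls full-width and the x-facing walls fitting between their inner faces.

The open box is on top of the stool.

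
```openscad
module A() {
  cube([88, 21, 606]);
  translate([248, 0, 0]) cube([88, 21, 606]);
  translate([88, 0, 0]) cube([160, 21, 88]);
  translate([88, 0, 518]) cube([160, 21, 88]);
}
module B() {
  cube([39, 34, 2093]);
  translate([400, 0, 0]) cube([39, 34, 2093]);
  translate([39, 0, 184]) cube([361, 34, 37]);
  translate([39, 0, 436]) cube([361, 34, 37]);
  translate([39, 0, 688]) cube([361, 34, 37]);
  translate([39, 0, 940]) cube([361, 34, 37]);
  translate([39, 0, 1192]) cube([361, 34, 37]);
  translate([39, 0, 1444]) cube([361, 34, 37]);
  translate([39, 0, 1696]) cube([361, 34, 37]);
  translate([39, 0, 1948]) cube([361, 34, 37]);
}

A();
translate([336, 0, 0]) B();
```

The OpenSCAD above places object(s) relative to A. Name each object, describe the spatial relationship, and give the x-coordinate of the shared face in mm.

A is a picture frame. B is a ladder. The ladder is against the picture frame's +x side, with their −y faces flush. The x-coordinate of the shared face is 336 mm.

The picture frame's +x face and the ladder's −x face are both at x = 336 mm.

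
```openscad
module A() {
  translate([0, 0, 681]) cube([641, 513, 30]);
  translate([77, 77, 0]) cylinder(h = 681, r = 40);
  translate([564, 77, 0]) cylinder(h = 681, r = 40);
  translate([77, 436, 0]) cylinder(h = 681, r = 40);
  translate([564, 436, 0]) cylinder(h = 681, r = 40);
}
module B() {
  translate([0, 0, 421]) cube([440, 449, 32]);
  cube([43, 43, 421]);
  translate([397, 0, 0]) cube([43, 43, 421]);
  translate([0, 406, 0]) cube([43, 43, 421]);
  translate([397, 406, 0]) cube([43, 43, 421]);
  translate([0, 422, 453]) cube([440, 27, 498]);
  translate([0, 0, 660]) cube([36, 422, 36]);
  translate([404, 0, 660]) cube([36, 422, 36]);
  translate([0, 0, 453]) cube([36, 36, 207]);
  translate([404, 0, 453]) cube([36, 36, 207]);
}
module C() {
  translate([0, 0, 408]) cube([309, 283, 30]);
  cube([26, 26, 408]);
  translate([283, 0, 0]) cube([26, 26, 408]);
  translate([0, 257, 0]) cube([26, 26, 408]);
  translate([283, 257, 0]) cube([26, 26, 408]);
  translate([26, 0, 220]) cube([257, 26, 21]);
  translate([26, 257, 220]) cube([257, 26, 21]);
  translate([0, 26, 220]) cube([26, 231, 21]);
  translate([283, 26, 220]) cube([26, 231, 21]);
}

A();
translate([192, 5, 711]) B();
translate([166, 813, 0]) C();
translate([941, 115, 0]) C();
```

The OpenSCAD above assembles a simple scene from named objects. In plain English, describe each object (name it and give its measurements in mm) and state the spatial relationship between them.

A is a table with a 641×513 mm rectangular top, 30 mm thick, top surface at z = 711 mm, supported by four round legs of 80 mm diameter, each leg's bounding box inset 37 mm from the nearest pair of top edges, running from the floor.

B is a chair: 440×449 mm seat, 32 mm thick, top at z = 453 mm, on four 43 mm square corner legs flush with the seat edges. A 27 mm thick backrest slab spans the full seat width, extending 498 mm above the seat top, its back face flush with the seat's +y edge. Two armrests of 36×36 mm section run along each side from the seat's front edge to the front of the backrest, top faces 243 mm above the seat top and outer faces flush with the seat's x-edges; a 36×36 mm post under the front of each armrest stands on the seat at the front corner.

C is a four-legged stool. The seat is 309×283 mm, 30 mm thick, top at z = 438 mm. It stands on four square legs, each 26×26 mm in cross-section, from z = 0 to the seat underside, each flush with a corner of the seat. Four stretchers, 26 mm wide and 21 mm tall, connect adjacent legs with their undersides at z = 220 mm, each running between the inner faces of the legs it joins and aligned with the legs' outer faces on the other axis.

The chair is on top of the table. Two stools sit around the table at the +y, +x sides.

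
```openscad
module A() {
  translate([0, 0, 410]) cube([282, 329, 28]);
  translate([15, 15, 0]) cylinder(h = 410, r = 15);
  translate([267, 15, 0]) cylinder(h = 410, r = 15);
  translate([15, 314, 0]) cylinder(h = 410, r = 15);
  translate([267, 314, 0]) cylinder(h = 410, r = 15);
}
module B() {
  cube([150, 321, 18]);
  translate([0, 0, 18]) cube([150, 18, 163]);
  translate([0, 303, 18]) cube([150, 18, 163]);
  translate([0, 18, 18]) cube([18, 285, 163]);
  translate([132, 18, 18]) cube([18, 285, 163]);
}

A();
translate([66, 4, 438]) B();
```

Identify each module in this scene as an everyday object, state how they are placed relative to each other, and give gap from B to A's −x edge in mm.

A is a stool. B is an open box. The open box is on top of the stool, centred. The gap from the open box to the stool's −x edge is 66 mm.

The open box's min-x is at 66; the stool's min-x is 0; gap = 66 mm.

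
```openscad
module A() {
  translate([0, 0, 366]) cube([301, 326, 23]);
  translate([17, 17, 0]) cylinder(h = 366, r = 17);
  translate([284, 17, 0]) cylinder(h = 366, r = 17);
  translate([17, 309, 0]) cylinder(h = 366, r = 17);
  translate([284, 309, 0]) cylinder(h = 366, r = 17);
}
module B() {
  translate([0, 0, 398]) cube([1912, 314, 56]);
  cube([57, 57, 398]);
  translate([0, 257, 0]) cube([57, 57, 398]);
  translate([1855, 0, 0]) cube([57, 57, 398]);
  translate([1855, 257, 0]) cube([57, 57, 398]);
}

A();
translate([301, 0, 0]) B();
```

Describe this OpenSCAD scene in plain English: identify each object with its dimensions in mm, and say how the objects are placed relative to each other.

A is a simple wooden stool: a rectangular seat 301 mm (x) by 326 mm (y), 23 mm thick, top face at z = 389 mm, on four round legs, each 34 mm in diameter. The legs rest on z = 0, each leg's axis is inset half a diameter from the nearest pair of seat edges (so the leg's bounding box is flush with the corner).

B is a long wooden bench with a 1912 mm (x) × 314 mm (y) seat, 56 mm thick, its top surface 454 mm above the floor. Four 57 mm square legs at the seat corners, flush with the edges, run from z = 0 to the seat underside.

The bench is against the stool's +x side, with their −y faces flush.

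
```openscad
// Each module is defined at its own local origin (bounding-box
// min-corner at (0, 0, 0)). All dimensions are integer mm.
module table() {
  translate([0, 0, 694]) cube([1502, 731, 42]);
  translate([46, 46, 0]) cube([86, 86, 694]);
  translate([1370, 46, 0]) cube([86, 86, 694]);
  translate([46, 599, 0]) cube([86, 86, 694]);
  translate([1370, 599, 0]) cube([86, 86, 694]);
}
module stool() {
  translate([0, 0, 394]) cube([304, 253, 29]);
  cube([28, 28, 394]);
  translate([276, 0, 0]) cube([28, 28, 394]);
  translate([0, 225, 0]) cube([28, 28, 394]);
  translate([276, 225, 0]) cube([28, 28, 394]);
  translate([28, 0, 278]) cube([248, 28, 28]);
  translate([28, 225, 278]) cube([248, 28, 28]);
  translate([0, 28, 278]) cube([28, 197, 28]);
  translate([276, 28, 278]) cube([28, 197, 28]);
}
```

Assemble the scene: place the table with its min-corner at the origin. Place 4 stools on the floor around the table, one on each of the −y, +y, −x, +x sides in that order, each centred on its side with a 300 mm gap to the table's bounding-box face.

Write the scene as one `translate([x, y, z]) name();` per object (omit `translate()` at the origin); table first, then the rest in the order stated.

table();
translate([599, -553, 0]) stool();
translate([599, 1031, 0]) stool();
translate([-604, 239, 0]) stool();
translate([1802, 239, 0]) stool();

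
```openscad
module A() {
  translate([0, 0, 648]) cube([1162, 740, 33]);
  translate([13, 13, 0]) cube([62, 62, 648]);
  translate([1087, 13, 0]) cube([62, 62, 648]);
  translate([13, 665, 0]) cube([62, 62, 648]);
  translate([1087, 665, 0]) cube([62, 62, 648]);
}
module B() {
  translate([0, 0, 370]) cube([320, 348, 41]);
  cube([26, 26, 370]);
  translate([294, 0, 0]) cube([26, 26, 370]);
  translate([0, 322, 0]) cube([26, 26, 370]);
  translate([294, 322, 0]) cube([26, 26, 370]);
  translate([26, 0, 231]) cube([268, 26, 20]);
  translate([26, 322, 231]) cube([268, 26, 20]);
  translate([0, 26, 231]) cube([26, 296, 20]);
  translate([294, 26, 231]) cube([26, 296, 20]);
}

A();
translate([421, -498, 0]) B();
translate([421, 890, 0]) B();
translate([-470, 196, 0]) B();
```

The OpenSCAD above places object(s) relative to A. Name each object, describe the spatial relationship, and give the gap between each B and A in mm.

Each stool's nearest face is 150 mm from the table's bounding box.

A is a table. B is a stool. Three stools sit around the table at the −y, +y, −x sides. The gap between each stool and the table is 150 mm.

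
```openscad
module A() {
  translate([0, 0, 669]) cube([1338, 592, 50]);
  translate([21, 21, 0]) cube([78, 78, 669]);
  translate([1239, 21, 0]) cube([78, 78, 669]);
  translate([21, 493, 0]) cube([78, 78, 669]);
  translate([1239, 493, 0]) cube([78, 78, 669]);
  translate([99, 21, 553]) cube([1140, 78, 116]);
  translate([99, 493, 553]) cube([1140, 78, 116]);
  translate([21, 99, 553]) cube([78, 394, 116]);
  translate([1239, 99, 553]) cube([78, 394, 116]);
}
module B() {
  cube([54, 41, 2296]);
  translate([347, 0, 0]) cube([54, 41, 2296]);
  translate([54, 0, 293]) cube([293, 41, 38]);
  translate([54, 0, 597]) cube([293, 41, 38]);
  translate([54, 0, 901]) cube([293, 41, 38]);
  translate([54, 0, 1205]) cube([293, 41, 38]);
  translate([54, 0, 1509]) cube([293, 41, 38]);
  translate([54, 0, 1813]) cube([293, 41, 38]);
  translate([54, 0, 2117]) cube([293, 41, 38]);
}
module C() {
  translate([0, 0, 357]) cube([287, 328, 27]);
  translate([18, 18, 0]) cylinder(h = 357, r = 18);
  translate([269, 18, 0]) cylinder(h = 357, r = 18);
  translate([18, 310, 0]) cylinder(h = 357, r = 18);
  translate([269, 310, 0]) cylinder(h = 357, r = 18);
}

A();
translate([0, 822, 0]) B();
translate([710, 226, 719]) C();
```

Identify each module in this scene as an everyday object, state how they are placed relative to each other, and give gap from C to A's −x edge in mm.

A is a table. B is a ladder. C is a stool. The ladder is on the floor beside the table on its +y side. The stool is on top of the table. The gap from the stool to the table's −x edge is 710 mm.

The stool's min-x is at 710; the table's min-x is 0; gap = 710 mm.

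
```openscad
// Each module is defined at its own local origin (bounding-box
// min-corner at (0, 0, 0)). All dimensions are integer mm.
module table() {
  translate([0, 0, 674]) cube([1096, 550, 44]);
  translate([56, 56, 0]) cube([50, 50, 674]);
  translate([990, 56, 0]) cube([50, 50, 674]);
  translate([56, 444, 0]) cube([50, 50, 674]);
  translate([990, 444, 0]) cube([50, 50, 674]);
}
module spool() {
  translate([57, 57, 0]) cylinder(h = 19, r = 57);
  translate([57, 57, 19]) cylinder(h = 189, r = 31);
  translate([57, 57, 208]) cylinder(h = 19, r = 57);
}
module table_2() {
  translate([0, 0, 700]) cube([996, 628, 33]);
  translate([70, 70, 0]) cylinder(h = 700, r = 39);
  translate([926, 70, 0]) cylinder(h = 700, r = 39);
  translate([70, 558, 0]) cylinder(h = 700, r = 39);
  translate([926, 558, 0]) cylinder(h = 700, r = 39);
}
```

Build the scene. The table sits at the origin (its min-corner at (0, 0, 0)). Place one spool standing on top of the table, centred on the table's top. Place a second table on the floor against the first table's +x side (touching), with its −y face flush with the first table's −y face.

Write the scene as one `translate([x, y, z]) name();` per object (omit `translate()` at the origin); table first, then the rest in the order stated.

table();
translate([491, 218, 718]) spool();
translate([1096, 0, 0]) table_2();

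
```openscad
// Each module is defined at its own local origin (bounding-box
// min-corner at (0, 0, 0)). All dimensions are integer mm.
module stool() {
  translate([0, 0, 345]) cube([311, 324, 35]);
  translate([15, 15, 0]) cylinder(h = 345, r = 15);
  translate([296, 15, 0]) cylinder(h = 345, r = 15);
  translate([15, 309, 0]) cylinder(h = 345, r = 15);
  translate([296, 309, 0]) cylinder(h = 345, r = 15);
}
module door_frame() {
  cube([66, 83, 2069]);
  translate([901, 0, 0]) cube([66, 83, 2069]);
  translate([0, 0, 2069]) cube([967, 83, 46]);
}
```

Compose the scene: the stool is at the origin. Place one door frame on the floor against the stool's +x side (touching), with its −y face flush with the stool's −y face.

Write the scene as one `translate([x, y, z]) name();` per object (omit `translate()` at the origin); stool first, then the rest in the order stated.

stool();
translate([311, 0, 0]) door_frame();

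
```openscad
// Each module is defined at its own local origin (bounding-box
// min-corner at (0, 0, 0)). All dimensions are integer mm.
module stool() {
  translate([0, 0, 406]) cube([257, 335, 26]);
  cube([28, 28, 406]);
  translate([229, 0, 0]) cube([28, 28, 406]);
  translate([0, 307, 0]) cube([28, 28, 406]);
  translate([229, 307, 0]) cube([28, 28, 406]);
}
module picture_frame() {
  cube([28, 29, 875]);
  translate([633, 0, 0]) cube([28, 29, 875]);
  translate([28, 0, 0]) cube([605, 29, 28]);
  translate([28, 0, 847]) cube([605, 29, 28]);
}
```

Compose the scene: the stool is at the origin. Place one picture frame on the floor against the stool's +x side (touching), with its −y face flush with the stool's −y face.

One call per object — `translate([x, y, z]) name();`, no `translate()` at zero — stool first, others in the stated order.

stool();
translate([257, 0, 0]) picture_frame();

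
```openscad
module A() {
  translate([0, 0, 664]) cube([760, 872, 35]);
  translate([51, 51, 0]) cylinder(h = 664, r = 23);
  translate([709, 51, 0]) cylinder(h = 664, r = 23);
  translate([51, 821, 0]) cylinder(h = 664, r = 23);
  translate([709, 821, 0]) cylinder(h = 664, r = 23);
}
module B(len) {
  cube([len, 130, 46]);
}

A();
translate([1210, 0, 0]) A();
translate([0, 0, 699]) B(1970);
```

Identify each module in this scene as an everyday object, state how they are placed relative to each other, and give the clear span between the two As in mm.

Second table starts at x = 1210; first ends at x = 760; clear span = 1210 − 760 = 450 mm.

A is a table. B is a beam. A beam spans the tops of two tables. The clear span between the two tables is 450 mm.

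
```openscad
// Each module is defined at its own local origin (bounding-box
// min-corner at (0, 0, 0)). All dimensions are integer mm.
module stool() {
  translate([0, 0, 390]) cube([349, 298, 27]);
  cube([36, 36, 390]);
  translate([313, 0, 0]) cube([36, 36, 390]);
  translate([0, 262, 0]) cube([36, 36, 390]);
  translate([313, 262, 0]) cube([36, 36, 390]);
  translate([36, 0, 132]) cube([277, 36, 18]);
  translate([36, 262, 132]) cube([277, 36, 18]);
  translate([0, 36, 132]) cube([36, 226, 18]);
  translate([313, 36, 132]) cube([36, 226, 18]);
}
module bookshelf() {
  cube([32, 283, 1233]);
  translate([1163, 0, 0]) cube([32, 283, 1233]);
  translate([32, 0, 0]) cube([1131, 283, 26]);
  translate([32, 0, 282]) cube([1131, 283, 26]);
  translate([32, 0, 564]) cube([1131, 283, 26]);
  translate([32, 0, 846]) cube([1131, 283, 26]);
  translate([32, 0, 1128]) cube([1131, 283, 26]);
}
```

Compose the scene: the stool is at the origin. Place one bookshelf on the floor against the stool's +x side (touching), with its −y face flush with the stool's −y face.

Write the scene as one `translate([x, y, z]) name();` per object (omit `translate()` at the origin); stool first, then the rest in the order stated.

stool();
translate([349, 0, 0]) bookshelf();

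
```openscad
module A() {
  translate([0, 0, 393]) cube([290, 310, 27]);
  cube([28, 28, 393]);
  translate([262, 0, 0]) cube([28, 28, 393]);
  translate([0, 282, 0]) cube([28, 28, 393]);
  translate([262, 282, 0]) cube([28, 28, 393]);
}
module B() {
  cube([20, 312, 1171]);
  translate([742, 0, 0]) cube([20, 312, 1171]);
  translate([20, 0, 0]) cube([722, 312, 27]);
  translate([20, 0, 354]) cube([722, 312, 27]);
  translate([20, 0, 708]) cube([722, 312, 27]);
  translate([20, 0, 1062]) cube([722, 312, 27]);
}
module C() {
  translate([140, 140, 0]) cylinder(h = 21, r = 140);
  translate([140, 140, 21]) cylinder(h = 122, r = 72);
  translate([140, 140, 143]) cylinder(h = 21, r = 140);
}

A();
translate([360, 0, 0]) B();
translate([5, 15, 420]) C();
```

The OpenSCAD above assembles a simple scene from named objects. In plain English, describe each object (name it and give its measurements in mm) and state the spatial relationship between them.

A is a four-legged stool. The seat is a 290×310×27 mm slab whose top surface is at z = 420 mm; four square legs, each 28×28 mm in cross-section, run from the floor (z = 0) to the underside of the seat, each flush with a corner of the seat.

B is an open bookshelf. Two side panels, each 20 mm thick, 312 mm deep and 1171 mm tall, stand 762 mm apart (outside-to-outside). Between them sit 4 shelves, each 27 mm thick and 312 mm deep, spanning the full gap between the sides. The bottom shelf rests on the floor (its underside at z = 0) and the clear gap between one shelf's top and the next shelf's underside is 327 mm.

C is a spool: two coaxial disc flanges of radius 140 mm and thickness 21 mm, joined by a core cylinder of radius 72 mm and height 122 mm. The lower flange rests on z = 0 and the three cylinders share a vertical axis.

The bookshelf is on the floor beside the stool on its +x side. The spool is on top of the stool, centred.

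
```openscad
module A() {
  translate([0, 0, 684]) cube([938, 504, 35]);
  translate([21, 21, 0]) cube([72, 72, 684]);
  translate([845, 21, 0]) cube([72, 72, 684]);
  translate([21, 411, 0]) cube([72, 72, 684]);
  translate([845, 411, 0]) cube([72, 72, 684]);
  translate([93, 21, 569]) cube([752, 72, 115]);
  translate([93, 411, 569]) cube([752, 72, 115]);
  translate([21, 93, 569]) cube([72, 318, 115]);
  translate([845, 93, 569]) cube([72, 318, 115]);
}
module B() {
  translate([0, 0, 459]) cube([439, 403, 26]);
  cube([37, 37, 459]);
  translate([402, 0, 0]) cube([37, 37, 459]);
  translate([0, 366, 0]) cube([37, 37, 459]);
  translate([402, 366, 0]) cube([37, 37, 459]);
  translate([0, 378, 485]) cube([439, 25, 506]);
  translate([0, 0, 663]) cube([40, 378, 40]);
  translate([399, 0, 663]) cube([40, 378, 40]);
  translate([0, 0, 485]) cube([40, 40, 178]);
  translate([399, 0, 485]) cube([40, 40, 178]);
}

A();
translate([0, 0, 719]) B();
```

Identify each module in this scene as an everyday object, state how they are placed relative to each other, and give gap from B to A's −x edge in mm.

A is a table. B is a chair. The chair is on top of the table. The gap from the chair to the table's −x edge is 0 mm.

The chair's min-x is at 0; the table's min-x is 0; gap = 0 mm.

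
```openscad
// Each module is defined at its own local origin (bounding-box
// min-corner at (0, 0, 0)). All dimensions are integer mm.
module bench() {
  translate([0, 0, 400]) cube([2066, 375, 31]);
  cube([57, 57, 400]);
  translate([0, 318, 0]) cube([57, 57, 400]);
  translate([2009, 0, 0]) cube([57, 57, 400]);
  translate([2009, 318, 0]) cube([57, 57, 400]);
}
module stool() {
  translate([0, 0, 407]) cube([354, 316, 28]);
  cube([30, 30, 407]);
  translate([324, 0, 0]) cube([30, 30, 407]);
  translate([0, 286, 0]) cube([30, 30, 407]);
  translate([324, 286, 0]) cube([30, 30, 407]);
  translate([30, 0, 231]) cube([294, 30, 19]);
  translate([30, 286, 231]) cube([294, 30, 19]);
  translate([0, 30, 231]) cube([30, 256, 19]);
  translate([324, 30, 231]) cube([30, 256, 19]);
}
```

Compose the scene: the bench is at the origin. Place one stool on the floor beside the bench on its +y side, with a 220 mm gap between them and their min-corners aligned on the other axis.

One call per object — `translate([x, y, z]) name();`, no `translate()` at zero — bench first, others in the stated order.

bench();
translate([0, 595, 0]) stool();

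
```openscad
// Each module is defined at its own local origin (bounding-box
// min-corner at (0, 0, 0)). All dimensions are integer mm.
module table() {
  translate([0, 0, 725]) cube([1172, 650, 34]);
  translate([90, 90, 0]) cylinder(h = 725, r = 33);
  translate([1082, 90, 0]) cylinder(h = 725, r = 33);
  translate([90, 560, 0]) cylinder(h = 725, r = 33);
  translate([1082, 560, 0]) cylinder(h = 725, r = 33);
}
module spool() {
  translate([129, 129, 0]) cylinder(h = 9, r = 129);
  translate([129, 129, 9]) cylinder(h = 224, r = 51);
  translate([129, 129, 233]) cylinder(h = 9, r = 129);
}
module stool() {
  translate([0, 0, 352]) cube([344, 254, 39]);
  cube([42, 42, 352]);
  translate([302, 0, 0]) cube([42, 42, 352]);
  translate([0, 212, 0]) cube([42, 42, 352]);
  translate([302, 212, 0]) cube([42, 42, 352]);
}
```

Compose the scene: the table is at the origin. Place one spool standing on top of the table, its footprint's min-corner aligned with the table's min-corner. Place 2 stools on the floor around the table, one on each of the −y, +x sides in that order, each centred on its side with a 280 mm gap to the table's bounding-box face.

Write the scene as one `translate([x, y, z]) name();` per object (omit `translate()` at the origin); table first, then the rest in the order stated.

table();
translate([0, 0, 759]) spool();
translate([414, -534, 0]) stool();
translate([1452, 198, 0]) stool();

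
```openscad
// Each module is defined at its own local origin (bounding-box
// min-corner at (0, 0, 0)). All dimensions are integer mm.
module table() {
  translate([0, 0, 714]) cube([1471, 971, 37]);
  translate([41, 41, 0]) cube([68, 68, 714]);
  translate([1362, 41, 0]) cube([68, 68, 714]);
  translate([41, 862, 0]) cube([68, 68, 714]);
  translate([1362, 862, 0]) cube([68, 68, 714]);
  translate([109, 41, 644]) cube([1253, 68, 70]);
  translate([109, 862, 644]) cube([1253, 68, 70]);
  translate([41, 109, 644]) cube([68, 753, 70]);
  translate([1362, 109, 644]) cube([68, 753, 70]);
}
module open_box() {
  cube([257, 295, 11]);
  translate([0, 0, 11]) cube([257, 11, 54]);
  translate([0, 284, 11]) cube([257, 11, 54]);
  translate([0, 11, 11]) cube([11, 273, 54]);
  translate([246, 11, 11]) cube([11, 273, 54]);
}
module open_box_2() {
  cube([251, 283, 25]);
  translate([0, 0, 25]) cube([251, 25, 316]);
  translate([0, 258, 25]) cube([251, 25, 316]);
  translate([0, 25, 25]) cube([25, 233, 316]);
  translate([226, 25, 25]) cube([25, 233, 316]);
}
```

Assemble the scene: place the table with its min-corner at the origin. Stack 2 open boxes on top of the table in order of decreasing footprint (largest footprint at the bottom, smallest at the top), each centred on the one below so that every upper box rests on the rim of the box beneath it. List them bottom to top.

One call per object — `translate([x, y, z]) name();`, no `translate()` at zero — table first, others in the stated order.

table();
translate([607, 338, 751]) open_box();
translate([610, 344, 816]) open_box_2();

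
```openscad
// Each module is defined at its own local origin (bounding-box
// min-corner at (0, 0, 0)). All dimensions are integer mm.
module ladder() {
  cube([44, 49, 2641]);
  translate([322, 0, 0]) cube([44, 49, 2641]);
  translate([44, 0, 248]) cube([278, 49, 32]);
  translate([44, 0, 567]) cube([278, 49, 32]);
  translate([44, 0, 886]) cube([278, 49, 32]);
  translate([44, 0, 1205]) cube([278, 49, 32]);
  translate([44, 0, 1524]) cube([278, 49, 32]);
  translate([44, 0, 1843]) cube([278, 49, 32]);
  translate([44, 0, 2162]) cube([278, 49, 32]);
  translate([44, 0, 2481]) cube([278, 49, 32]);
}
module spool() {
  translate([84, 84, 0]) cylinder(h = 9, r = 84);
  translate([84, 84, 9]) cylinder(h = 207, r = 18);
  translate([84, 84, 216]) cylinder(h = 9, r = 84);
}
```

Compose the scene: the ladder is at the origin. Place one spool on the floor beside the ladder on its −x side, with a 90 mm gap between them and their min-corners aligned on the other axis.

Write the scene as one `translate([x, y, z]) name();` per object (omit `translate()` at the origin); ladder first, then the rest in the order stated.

ladder();
translate([-258, 0, 0]) spool();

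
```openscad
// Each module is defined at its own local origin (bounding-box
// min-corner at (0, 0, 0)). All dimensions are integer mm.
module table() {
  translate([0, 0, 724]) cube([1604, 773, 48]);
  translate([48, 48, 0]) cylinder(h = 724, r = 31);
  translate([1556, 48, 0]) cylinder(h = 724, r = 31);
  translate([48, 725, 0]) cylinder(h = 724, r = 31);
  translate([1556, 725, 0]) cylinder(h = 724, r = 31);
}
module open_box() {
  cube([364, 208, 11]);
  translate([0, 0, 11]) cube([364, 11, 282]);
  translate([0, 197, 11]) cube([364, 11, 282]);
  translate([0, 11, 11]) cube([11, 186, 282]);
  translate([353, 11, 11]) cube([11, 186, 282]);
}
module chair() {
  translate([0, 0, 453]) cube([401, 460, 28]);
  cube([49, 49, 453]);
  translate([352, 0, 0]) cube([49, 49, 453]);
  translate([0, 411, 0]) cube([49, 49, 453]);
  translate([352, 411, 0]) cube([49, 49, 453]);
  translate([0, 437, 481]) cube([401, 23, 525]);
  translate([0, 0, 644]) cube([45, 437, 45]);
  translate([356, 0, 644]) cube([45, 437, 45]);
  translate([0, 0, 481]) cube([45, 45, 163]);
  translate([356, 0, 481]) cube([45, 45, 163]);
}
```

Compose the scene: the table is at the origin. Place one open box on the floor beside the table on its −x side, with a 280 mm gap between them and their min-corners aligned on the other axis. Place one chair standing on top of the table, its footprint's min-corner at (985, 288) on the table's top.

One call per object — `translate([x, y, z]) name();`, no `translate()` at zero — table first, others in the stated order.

table();
translate([-644, 0, 0]) open_box();
translate([985, 288, 772]) chair();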